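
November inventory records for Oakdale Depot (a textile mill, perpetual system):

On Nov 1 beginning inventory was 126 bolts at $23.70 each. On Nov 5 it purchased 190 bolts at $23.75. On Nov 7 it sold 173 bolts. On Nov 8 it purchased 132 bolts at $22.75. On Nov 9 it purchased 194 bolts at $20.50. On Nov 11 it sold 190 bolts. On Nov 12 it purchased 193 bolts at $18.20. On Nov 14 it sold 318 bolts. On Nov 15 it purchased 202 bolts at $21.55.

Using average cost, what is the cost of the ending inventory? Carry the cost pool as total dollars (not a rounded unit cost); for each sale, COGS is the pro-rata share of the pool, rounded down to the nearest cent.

After Nov 1: 126 on hand, pool $2,986.20 (≈ $23.7000 each)
After Nov 5: 316 on hand, pool $7,498.70 (≈ $23.7301 each)
Nov 7, sell 173: 173/316 × $7,498.70 → $4,105.30
After Nov 8: 275 on hand, pool $6,396.40 (≈ $23.2596 each)
After Nov 9: 469 on hand, pool $10,373.40 (≈ $22.1181 each)
Nov 11, sell 190: 190/469 × $10,373.40 → $4,202.44
After Nov 12: 472 on hand, pool $9,683.56 (≈ $20.5160 each)
Nov 14, sell 318: 318/472 × $9,683.56 → $6,524.09
After Nov 15: 356 on hand, pool $7,512.57 (≈ $21.1027 each)
Total COGS = $4,105.30 + $4,202.44 + $6,524.09 = $14,831.83
Ending inventory (cost pool remaining) = $7,512.57

Ending inventory = $7,512.57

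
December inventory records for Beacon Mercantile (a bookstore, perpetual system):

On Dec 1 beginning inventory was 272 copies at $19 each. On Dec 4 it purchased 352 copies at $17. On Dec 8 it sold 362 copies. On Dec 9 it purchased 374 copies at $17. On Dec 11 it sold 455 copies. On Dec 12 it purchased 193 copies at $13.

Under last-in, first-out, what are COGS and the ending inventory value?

Dec 8, 362 sold [LIFO — newest first]: 352 @ $17 + 10 @ $19 = $6,174
Dec 11, 455 sold [LIFO — newest first]: 374 @ $17 + 81 @ $19 = $7,897
Total COGS = $6,174 + $7,897 = $14,071
Ending inventory: 181 @ $19 + 193 @ $13 = $5,948
Check: goods available $20,019 = COGS $14,071 + ending $5,948

COGS = $14,071; ending inventory = $5,948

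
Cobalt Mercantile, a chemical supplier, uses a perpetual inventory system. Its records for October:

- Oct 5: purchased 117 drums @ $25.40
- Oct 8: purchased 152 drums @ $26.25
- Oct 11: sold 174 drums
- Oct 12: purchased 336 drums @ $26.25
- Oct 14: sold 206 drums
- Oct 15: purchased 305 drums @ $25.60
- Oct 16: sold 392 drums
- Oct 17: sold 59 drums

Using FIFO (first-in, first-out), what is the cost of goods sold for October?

COGS = $21,567.40

Oct 11, 174 sold [FIFO — oldest first]: 117 @ $25.40 + 57 @ $26.25 = $4,468.05
Oct 14, 206 sold [FIFO — oldest first]: 95 @ $26.25 + 111 @ $26.25 = $5,407.50
Oct 16, 392 sold [FIFO — oldest first]: 225 @ $26.25 + 167 @ $25.60 = $10,181.45
Oct 17, 59 sold [FIFO — oldest first]: 59 @ $25.60 = $1,510.40
Total COGS = $4,468.05 + $5,407.50 + $10,181.45 + $1,510.40 = $21,567.40
Ending inventory: 79 @ $25.60 = $2,022.40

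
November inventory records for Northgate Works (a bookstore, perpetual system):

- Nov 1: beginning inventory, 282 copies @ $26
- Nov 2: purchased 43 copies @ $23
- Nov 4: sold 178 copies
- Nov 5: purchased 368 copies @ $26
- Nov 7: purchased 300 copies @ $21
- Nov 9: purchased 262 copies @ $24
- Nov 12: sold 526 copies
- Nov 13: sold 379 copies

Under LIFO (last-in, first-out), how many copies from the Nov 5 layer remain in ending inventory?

Nov 4, 178 sold [LIFO — newest first]: 43 @ $23 + 135 @ $26 = $4,499
Nov 12, 526 sold [LIFO — newest first]: 262 @ $24 + 264 @ $21 = $11,832
Nov 13, 379 sold [LIFO — newest first]: 36 @ $21 + 343 @ $26 = $9,674
Total COGS = $4,499 + $11,832 + $9,674 = $26,005
Ending inventory: 147 @ $26 + 25 @ $26 = $4,472

25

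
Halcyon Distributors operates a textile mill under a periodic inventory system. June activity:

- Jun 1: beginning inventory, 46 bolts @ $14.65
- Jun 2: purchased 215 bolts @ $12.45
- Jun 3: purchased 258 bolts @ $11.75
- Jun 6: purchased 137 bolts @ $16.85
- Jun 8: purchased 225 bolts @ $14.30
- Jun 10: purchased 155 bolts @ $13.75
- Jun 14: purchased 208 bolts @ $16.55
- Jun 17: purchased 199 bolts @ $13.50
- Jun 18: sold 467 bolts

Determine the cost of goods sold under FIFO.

Jun 18, 467 sold [FIFO — oldest first]: 46 @ $14.65 + 215 @ $12.45 + 206 @ $11.75 = $5,771.15
Ending inventory: 52 @ $11.75 + 137 @ $16.85 + 225 @ $14.30 + 155 @ $13.75 + 208 @ $16.55 + 199 @ $13.50 = $14,397.10

COGS = $5,771.15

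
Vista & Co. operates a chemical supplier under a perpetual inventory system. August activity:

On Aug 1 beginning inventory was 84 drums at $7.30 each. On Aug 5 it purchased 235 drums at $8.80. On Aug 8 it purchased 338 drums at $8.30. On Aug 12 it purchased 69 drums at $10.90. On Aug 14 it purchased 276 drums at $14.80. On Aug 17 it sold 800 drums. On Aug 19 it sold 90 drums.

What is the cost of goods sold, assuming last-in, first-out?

Aug 17, 800 sold [LIFO — newest first]: 276 @ $14.80 + 69 @ $10.90 + 338 @ $8.30 + 117 @ $8.80 = $8,671.90
Aug 19, 90 sold [LIFO — newest first]: 90 @ $8.80 = $792.00
Total COGS = $8,671.90 + $792.00 = $9,463.90
Ending inventory: 84 @ $7.30 + 28 @ $8.80 = $859.60

COGS = $9,463.90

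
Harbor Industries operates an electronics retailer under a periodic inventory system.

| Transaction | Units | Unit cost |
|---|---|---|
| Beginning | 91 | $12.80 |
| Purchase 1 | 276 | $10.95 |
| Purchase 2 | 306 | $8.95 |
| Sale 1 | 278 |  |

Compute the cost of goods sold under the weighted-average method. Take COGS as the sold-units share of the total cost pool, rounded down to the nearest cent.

COGS = $2,860.83

Sale 1, sell 278: 278/673 × $6,925.70 → $2,860.83
Ending inventory (cost pool remaining) = $4,064.87
Check: goods available $6,925.70 = COGS $2,860.83 + ending $4,064.87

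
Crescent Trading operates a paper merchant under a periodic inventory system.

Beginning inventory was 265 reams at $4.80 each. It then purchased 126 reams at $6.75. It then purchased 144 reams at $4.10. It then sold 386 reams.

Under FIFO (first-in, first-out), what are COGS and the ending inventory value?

COGS = $2,088.75; ending inventory = $624.15

Sale 1 (386) [FIFO — oldest first]: 265 @ $4.80 + 121 @ $6.75 = $2,088.75
Ending inventory: 5 @ $6.75 + 144 @ $4.10 = $624.15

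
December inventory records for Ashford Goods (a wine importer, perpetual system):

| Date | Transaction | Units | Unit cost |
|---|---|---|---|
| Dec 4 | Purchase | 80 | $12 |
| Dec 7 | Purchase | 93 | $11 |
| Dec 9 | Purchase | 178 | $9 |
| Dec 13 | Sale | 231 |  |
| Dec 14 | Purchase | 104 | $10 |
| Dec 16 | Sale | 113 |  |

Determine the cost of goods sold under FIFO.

Dec 13, 231 sold [FIFO — oldest first]: 80 @ $12 + 93 @ $11 + 58 @ $9 = $2,505
Dec 16, 113 sold [FIFO — oldest first]: 113 @ $9 = $1,017
Total COGS = $2,505 + $1,017 = $3,522
Ending inventory: 7 @ $9 + 104 @ $10 = $1,103
Check: goods available $4,625 = COGS $3,522 + ending $1,103

COGS = $3,522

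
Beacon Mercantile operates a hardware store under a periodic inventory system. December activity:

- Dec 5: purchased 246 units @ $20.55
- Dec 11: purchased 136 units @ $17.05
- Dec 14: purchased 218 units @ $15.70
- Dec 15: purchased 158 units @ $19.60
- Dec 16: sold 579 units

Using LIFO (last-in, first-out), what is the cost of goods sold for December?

Dec 16, 579 sold [LIFO — newest first]: 158 @ $19.60 + 218 @ $15.70 + 136 @ $17.05 + 67 @ $20.55 = $10,215.05
Ending inventory: 179 @ $20.55 = $3,678.45

COGS = $10,215.05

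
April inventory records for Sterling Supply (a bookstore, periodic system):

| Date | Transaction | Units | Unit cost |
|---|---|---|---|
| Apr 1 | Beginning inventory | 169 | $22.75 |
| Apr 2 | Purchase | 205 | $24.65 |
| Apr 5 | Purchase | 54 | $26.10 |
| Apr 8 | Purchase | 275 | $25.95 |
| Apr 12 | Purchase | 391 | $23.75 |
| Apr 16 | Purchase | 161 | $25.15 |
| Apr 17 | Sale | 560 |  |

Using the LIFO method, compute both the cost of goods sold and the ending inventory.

Apr 17, 560 sold [LIFO — newest first]: 161 @ $25.15 + 391 @ $23.75 + 8 @ $25.95 = $13,543.00
Ending inventory: 169 @ $22.75 + 205 @ $24.65 + 54 @ $26.10 + 267 @ $25.95 = $17,236.05

COGS = $13,543.00; ending inventory = $17,236.05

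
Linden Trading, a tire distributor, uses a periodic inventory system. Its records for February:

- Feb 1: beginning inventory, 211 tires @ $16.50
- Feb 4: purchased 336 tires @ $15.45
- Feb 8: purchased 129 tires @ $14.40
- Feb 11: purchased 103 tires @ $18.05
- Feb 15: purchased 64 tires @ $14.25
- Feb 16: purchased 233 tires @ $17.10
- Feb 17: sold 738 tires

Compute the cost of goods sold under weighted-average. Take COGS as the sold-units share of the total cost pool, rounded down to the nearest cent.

Feb 17, sell 738: 738/1076 × $17,285.75 → $11,855.83
Ending inventory (cost pool remaining) = $5,429.92

COGS = $11,855.83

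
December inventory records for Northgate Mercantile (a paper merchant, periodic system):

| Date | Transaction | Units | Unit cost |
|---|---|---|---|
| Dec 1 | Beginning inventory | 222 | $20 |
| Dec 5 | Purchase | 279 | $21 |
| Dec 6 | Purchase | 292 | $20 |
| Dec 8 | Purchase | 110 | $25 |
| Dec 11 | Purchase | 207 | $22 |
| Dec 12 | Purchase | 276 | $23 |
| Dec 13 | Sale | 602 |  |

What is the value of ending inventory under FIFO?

Ending inventory = $17,472

Dec 13, 602 sold [FIFO — oldest first]: 222 @ $20 + 279 @ $21 + 101 @ $20 = $12,319
Ending inventory: 191 @ $20 + 110 @ $25 + 207 @ $22 + 276 @ $23 = $17,472
Check: goods available $29,791 = COGS $12,319 + ending $17,472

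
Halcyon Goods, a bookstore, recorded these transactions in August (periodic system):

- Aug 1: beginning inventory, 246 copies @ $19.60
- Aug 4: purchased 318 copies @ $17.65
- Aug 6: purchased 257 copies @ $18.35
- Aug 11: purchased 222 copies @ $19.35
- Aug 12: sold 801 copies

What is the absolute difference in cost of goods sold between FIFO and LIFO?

$80.50

FIFO COGS: 246 @ $19.60 + 318 @ $17.65 + 237 @ $18.35 = $14,783.25
LIFO COGS: 222 @ $19.35 + 257 @ $18.35 + 318 @ $17.65 + 4 @ $19.60 = $14,702.75
Difference = |$14,783.25 − $14,702.75| = $80.50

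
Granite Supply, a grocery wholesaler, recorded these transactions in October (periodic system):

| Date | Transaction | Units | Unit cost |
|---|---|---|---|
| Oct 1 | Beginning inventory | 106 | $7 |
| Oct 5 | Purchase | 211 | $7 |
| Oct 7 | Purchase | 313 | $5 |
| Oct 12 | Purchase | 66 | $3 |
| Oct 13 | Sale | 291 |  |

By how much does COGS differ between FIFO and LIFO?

FIFO COGS: 106 @ $7 + 185 @ $7 = $2,037
LIFO COGS: 66 @ $3 + 225 @ $5 = $1,323
Difference = |$2,037 − $1,323| = $714

$714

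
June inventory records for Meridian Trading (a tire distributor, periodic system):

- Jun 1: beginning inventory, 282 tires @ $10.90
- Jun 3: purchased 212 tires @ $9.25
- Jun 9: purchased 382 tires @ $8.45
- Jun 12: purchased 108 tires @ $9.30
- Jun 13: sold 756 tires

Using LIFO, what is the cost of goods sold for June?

Jun 13, 756 sold [LIFO — newest first]: 108 @ $9.30 + 382 @ $8.45 + 212 @ $9.25 + 54 @ $10.90 = $6,781.90
Ending inventory: 228 @ $10.90 = $2,485.20

COGS = $6,781.90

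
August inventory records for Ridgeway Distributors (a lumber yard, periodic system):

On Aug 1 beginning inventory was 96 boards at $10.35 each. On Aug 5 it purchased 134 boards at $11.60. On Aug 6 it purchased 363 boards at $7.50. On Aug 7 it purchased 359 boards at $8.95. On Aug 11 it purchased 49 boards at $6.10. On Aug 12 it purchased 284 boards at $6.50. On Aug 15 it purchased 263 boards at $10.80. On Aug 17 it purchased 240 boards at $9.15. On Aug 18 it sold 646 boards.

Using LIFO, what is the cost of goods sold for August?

Aug 18, 646 sold [LIFO — newest first]: 240 @ $9.15 + 263 @ $10.80 + 143 @ $6.50 = $5,965.90
Ending inventory: 96 @ $10.35 + 134 @ $11.60 + 363 @ $7.50 + 359 @ $8.95 + 49 @ $6.10 + 141 @ $6.50 = $9,698.95

COGS = $5,965.90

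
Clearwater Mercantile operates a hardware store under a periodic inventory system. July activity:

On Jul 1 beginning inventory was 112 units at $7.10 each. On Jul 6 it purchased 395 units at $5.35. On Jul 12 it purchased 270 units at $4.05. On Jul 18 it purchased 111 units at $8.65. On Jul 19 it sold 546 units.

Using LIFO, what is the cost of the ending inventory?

Ending inventory = $2,025.70

Jul 19, 546 sold [LIFO — newest first]: 111 @ $8.65 + 270 @ $4.05 + 165 @ $5.35 = $2,936.40
Ending inventory: 112 @ $7.10 + 230 @ $5.35 = $2,025.70
Check: goods available $4,962.10 = COGS $2,936.40 + ending $2,025.70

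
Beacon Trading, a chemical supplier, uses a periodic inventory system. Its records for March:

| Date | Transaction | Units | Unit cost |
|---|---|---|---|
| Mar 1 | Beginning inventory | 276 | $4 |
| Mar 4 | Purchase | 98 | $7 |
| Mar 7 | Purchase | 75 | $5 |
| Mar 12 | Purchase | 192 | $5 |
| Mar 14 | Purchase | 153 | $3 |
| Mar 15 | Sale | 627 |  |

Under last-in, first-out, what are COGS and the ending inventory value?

Mar 15, 627 sold [LIFO — newest first]: 153 @ $3 + 192 @ $5 + 75 @ $5 + 98 @ $7 + 109 @ $4 = $2,916
Ending inventory: 167 @ $4 = $668

COGS = $2,916; ending inventory = $668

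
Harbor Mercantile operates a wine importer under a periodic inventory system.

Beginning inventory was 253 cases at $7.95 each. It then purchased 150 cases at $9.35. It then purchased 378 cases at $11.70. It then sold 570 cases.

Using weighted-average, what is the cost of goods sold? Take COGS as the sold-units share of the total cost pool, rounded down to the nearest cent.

Sale 1, sell 570: 570/781 × $7,836.45 → $5,719.30
Ending inventory (cost pool remaining) = $2,117.15

COGS = $5,719.30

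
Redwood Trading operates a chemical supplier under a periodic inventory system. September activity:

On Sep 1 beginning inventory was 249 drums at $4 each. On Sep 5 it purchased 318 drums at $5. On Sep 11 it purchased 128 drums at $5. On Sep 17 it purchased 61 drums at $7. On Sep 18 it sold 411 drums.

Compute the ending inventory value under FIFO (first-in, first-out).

Ending inventory = $1,847

Sep 18, 411 sold [FIFO — oldest first]: 249 @ $4 + 162 @ $5 = $1,806
Ending inventory: 156 @ $5 + 128 @ $5 + 61 @ $7 = $1,847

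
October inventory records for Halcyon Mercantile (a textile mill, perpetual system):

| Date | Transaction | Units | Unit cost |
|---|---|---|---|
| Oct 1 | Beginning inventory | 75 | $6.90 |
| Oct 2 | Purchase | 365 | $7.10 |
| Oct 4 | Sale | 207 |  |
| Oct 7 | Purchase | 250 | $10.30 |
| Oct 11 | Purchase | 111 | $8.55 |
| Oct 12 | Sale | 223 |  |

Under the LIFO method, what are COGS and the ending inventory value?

Oct 4, 207 sold [LIFO — newest first]: 207 @ $7.10 = $1,469.70
Oct 12, 223 sold [LIFO — newest first]: 111 @ $8.55 + 112 @ $10.30 = $2,102.65
Total COGS = $1,469.70 + $2,102.65 = $3,572.35
Ending inventory: 75 @ $6.90 + 158 @ $7.10 + 138 @ $10.30 = $3,060.70
Check: goods available $6,633.05 = COGS $3,572.35 + ending $3,060.70

COGS = $3,572.35; ending inventory = $3,060.70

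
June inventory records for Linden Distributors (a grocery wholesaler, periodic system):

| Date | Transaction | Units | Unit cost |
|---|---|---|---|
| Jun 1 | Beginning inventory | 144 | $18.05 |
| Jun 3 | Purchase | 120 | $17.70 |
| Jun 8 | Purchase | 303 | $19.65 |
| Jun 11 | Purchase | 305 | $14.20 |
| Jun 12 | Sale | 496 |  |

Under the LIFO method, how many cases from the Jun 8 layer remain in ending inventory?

112

Jun 12, 496 sold [LIFO — newest first]: 305 @ $14.20 + 191 @ $19.65 = $8,084.15
Ending inventory: 144 @ $18.05 + 120 @ $17.70 + 112 @ $19.65 = $6,924.00
Check: goods available $15,008.15 = COGS $8,084.15 + ending $6,924.00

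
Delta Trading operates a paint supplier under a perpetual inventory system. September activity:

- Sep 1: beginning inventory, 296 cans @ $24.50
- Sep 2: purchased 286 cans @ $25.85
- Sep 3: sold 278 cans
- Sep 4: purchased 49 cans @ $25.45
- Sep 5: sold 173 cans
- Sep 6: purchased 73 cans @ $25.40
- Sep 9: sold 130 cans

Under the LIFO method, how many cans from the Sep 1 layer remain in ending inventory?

Sep 3, 278 sold [LIFO — newest first]: 278 @ $25.85 = $7,186.30
Sep 5, 173 sold [LIFO — newest first]: 49 @ $25.45 + 8 @ $25.85 + 116 @ $24.50 = $4,295.85
Sep 9, 130 sold [LIFO — newest first]: 73 @ $25.40 + 57 @ $24.50 = $3,250.70
Total COGS = $7,186.30 + $4,295.85 + $3,250.70 = $14,732.85
Ending inventory: 123 @ $24.50 = $3,013.50

123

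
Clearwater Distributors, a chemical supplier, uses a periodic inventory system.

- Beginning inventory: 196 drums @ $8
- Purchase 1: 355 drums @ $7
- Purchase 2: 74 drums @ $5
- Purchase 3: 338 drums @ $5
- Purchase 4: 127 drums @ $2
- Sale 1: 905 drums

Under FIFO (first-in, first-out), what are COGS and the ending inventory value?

Sale 1 (905) [FIFO — oldest first]: 196 @ $8 + 355 @ $7 + 74 @ $5 + 280 @ $5 = $5,823
Ending inventory: 58 @ $5 + 127 @ $2 = $544
Check: goods available $6,367 = COGS $5,823 + ending $544

COGS = $5,823; ending inventory = $544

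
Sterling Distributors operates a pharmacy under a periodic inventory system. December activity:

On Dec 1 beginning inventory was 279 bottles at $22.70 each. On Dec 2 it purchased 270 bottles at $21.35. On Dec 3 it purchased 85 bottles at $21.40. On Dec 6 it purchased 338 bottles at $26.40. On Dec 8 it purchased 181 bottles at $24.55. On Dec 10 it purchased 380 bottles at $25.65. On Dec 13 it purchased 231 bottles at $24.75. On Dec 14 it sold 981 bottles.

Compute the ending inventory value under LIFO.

Ending inventory = $17,850.40

Dec 14, 981 sold [LIFO — newest first]: 231 @ $24.75 + 380 @ $25.65 + 181 @ $24.55 + 189 @ $26.40 = $24,897.40
Ending inventory: 279 @ $22.70 + 270 @ $21.35 + 85 @ $21.40 + 149 @ $26.40 = $17,850.40
Check: goods available $42,747.80 = COGS $24,897.40 + ending $17,850.40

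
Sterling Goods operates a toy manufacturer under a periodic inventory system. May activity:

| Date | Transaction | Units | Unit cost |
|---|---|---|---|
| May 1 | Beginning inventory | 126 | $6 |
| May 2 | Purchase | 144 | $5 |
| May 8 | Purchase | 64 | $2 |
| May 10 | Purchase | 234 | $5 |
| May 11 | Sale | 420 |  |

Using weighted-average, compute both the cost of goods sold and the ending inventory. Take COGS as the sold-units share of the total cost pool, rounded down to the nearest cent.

May 11, sell 420: 420/568 × $2,774.00 → $2,051.19
Ending inventory (cost pool remaining) = $722.81

COGS = $2,051.19; ending inventory = $722.81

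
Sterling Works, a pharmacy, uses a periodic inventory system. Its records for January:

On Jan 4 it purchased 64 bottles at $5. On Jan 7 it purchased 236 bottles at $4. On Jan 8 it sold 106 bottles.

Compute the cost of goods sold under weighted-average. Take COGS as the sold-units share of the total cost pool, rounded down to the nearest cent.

Jan 8, sell 106: 106/300 × $1,264.00 → $446.61
Ending inventory (cost pool remaining) = $817.39

COGS = $446.61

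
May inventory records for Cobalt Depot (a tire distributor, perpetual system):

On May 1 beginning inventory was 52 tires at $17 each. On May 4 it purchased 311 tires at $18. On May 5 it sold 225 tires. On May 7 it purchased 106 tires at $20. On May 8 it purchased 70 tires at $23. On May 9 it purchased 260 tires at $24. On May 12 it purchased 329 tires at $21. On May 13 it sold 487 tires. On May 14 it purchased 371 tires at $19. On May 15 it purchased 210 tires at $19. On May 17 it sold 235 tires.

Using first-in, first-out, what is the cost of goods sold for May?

COGS = $19,560

May 5, 225 sold [FIFO — oldest first]: 52 @ $17 + 173 @ $18 = $3,998
May 13, 487 sold [FIFO — oldest first]: 138 @ $18 + 106 @ $20 + 70 @ $23 + 173 @ $24 = $10,366
May 17, 235 sold [FIFO — oldest first]: 87 @ $24 + 148 @ $21 = $5,196
Total COGS = $3,998 + $10,366 + $5,196 = $19,560
Ending inventory: 181 @ $21 + 371 @ $19 + 210 @ $19 = $14,840
Check: goods available $34,400 = COGS $19,560 + ending $14,840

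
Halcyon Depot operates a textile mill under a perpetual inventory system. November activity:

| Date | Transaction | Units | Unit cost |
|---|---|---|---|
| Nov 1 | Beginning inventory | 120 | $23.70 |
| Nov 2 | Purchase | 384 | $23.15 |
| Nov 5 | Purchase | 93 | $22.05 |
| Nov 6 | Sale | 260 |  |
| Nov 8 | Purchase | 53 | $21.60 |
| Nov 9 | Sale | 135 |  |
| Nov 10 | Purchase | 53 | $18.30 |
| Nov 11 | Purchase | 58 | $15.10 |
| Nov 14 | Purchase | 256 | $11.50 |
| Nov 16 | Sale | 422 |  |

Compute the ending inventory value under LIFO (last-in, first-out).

Nov 6, 260 sold [LIFO — newest first]: 93 @ $22.05 + 167 @ $23.15 = $5,916.70
Nov 9, 135 sold [LIFO — newest first]: 53 @ $21.60 + 82 @ $23.15 = $3,043.10
Nov 16, 422 sold [LIFO — newest first]: 256 @ $11.50 + 58 @ $15.10 + 53 @ $18.30 + 55 @ $23.15 = $6,062.95
Total COGS = $5,916.70 + $3,043.10 + $6,062.95 = $15,022.75
Ending inventory: 120 @ $23.70 + 80 @ $23.15 = $4,696.00

Ending inventory = $4,696.00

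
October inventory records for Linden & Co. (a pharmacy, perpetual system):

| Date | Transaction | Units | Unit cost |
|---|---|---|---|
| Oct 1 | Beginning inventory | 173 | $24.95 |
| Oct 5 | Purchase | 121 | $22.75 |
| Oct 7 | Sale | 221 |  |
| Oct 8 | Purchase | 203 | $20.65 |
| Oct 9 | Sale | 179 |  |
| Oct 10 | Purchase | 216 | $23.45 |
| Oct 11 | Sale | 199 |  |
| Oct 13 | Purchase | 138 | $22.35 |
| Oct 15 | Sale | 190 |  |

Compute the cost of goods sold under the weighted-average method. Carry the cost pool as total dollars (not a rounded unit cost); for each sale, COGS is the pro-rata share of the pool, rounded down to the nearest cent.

COGS = $18,010.52

After Oct 1: 173 on hand, pool $4,316.35 (≈ $24.9500 each)
After Oct 5: 294 on hand, pool $7,069.10 (≈ $24.0446 each)
Oct 7, sell 221: 221/294 × $7,069.10 → $5,313.84
After Oct 8: 276 on hand, pool $5,947.21 (≈ $21.5479 each)
Oct 9, sell 179: 179/276 × $5,947.21 → $3,857.06
After Oct 10: 313 on hand, pool $7,155.35 (≈ $22.8605 each)
Oct 11, sell 199: 199/313 × $7,155.35 → $4,549.24
After Oct 13: 252 on hand, pool $5,690.41 (≈ $22.5810 each)
Oct 15, sell 190: 190/252 × $5,690.41 → $4,290.38
Total COGS = $5,313.84 + $3,857.06 + $4,549.24 + $4,290.38 = $18,010.52
Ending inventory (cost pool remaining) = $1,400.03
Check: goods available $19,410.55 = COGS $18,010.52 + ending $1,400.03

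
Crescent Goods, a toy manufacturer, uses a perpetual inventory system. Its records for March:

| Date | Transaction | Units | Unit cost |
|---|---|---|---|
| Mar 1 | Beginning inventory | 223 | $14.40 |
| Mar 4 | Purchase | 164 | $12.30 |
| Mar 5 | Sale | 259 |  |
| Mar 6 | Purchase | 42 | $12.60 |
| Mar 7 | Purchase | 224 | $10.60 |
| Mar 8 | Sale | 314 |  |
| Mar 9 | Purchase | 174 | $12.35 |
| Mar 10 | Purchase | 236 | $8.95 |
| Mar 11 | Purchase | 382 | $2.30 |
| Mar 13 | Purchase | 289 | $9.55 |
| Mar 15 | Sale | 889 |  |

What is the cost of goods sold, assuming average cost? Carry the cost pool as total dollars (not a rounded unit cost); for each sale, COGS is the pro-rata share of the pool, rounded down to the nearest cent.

COGS = $13,960.52

After Mar 1: 223 on hand, pool $3,211.20 (≈ $14.4000 each)
After Mar 4: 387 on hand, pool $5,228.40 (≈ $13.5101 each)
Mar 5, sell 259: 259/387 × $5,228.40 → $3,499.11
After Mar 6: 170 on hand, pool $2,258.49 (≈ $13.2852 each)
After Mar 7: 394 on hand, pool $4,632.89 (≈ $11.7586 each)
Mar 8, sell 314: 314/394 × $4,632.89 → $3,692.20
After Mar 9: 254 on hand, pool $3,089.59 (≈ $12.1637 each)
After Mar 10: 490 on hand, pool $5,201.79 (≈ $10.6159 each)
After Mar 11: 872 on hand, pool $6,080.39 (≈ $6.9729 each)
After Mar 13: 1161 on hand, pool $8,840.34 (≈ $7.6144 each)
Mar 15, sell 889: 889/1161 × $8,840.34 → $6,769.21
Total COGS = $3,499.11 + $3,692.20 + $6,769.21 = $13,960.52
Ending inventory (cost pool remaining) = $2,071.13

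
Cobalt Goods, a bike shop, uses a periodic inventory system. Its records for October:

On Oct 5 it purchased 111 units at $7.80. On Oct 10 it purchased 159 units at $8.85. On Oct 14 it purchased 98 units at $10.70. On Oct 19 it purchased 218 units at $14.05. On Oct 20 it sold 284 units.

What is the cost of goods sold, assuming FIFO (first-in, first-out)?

COGS = $2,422.75

Oct 20, 284 sold [FIFO — oldest first]: 111 @ $7.80 + 159 @ $8.85 + 14 @ $10.70 = $2,422.75
Ending inventory: 84 @ $10.70 + 218 @ $14.05 = $3,961.70
Check: goods available $6,384.45 = COGS $2,422.75 + ending $3,961.70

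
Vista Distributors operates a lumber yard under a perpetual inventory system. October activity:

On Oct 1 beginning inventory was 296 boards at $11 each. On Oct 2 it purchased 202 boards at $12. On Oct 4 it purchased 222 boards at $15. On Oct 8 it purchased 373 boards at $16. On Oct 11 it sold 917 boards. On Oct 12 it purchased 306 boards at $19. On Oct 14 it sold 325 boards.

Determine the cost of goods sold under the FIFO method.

COGS = $17,809

Oct 11, 917 sold [FIFO — oldest first]: 296 @ $11 + 202 @ $12 + 222 @ $15 + 197 @ $16 = $12,162
Oct 14, 325 sold [FIFO — oldest first]: 176 @ $16 + 149 @ $19 = $5,647
Total COGS = $12,162 + $5,647 = $17,809
Ending inventory: 157 @ $19 = $2,983
Check: goods available $20,792 = COGS $17,809 + ending $2,983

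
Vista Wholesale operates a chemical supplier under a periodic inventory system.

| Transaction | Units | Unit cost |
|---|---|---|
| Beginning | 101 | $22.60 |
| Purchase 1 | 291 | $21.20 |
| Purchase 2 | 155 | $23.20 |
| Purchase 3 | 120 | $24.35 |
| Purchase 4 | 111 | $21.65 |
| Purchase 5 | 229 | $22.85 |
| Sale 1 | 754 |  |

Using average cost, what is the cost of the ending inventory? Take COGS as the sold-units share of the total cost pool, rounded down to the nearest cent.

Ending inventory = $5,679.47

Sale 1, sell 754: 754/1007 × $22,605.60 → $16,926.13
Ending inventory (cost pool remaining) = $5,679.47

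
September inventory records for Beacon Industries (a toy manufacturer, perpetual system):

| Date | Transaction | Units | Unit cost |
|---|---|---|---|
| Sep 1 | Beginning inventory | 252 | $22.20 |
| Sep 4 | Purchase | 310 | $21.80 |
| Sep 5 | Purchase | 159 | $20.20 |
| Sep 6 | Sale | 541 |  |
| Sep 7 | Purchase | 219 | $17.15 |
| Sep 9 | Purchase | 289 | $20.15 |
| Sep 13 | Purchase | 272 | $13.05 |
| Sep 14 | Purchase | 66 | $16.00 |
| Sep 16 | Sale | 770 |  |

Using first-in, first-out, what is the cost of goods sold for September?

COGS = $26,213.50

Sep 6, 541 sold [FIFO — oldest first]: 252 @ $22.20 + 289 @ $21.80 = $11,894.60
Sep 16, 770 sold [FIFO — oldest first]: 21 @ $21.80 + 159 @ $20.20 + 219 @ $17.15 + 289 @ $20.15 + 82 @ $13.05 = $14,318.90
Total COGS = $11,894.60 + $14,318.90 = $26,213.50
Ending inventory: 190 @ $13.05 + 66 @ $16.00 = $3,535.50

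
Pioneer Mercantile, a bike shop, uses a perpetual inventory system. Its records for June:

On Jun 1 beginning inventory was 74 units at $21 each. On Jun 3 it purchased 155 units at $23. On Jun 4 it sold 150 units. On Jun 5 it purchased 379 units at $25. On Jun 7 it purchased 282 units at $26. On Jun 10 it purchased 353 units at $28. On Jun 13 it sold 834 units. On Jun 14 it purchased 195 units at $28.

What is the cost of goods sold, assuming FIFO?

COGS = $24,558

Jun 4, 150 sold [FIFO — oldest first]: 74 @ $21 + 76 @ $23 = $3,302
Jun 13, 834 sold [FIFO — oldest first]: 79 @ $23 + 379 @ $25 + 282 @ $26 + 94 @ $28 = $21,256
Total COGS = $3,302 + $21,256 = $24,558
Ending inventory: 259 @ $28 + 195 @ $28 = $12,712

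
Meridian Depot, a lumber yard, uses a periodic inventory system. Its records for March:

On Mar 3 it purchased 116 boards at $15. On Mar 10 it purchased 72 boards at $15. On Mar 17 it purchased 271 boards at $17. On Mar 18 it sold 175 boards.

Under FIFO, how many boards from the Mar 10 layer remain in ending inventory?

13

Mar 18, 175 sold [FIFO — oldest first]: 116 @ $15 + 59 @ $15 = $2,625
Ending inventory: 13 @ $15 + 271 @ $17 = $4,802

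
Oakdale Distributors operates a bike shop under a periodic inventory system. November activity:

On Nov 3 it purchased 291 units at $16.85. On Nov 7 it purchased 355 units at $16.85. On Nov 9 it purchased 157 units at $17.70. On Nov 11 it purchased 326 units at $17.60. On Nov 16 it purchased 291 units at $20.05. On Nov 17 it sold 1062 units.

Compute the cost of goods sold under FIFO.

Nov 17, 1062 sold [FIFO — oldest first]: 291 @ $16.85 + 355 @ $16.85 + 157 @ $17.70 + 259 @ $17.60 = $18,222.40
Ending inventory: 67 @ $17.60 + 291 @ $20.05 = $7,013.75

COGS = $18,222.40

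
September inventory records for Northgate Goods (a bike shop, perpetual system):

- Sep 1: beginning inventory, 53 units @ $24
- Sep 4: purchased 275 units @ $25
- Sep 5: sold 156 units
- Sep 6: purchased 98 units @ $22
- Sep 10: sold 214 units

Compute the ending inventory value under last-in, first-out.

Sep 5, 156 sold [LIFO — newest first]: 156 @ $25 = $3,900
Sep 10, 214 sold [LIFO — newest first]: 98 @ $22 + 116 @ $25 = $5,056
Total COGS = $3,900 + $5,056 = $8,956
Ending inventory: 53 @ $24 + 3 @ $25 = $1,347
Check: goods available $10,303 = COGS $8,956 + ending $1,347

Ending inventory = $1,347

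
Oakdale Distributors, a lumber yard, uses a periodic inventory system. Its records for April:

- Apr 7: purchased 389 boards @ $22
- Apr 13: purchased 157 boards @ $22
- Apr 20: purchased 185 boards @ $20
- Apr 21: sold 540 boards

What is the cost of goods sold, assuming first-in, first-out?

COGS = $11,880

Apr 21, 540 sold [FIFO — oldest first]: 389 @ $22 + 151 @ $22 = $11,880
Ending inventory: 6 @ $22 + 185 @ $20 = $3,832
Check: goods available $15,712 = COGS $11,880 + ending $3,832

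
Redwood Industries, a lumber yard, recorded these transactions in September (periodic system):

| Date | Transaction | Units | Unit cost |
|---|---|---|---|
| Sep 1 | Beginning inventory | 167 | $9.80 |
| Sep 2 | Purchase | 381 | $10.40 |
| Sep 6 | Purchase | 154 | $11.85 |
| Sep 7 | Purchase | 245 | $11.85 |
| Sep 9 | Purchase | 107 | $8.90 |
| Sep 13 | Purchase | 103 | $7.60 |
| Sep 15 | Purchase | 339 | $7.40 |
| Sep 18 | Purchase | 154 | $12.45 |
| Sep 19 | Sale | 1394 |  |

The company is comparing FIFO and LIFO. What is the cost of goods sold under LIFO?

COGS = $13,925.95

FIFO COGS: 167 @ $9.80 + 381 @ $10.40 + 154 @ $11.85 + 245 @ $11.85 + 107 @ $8.90 + 103 @ $7.60 + 237 @ $7.40 = $13,816.05
LIFO COGS: 154 @ $12.45 + 339 @ $7.40 + 103 @ $7.60 + 107 @ $8.90 + 245 @ $11.85 + 154 @ $11.85 + 292 @ $10.40 = $13,925.95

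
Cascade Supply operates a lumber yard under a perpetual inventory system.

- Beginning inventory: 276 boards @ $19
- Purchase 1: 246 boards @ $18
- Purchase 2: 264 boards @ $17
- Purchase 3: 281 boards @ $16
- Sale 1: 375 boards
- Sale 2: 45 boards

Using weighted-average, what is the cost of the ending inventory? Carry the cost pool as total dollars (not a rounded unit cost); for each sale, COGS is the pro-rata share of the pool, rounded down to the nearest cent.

After Beginning: 276 on hand, pool $5,244.00 (≈ $19.0000 each)
After Purchase 1: 522 on hand, pool $9,672.00 (≈ $18.5287 each)
After Purchase 2: 786 on hand, pool $14,160.00 (≈ $18.0153 each)
After Purchase 3: 1067 on hand, pool $18,656.00 (≈ $17.4845 each)
Sale 1, sell 375: 375/1067 × $18,656.00 → $6,556.70
Sale 2, sell 45: 45/692 × $12,099.30 → $786.80
Total COGS = $6,556.70 + $786.80 = $7,343.50
Ending inventory (cost pool remaining) = $11,312.50

Ending inventory = $11,312.50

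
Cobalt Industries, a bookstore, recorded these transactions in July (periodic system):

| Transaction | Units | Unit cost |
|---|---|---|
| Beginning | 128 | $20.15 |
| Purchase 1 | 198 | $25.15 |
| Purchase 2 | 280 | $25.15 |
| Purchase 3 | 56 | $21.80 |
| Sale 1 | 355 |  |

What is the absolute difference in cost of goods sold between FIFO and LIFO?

$452.40

FIFO COGS: 128 @ $20.15 + 198 @ $25.15 + 29 @ $25.15 = $8,288.25
LIFO COGS: 56 @ $21.80 + 280 @ $25.15 + 19 @ $25.15 = $8,740.65
Difference = |$8,288.25 − $8,740.65| = $452.40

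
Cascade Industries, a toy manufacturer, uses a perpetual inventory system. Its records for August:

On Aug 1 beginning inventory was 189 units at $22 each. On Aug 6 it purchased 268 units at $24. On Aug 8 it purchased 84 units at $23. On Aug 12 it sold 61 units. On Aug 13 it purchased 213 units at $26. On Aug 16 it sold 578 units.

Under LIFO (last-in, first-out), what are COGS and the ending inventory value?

COGS = $15,530; ending inventory = $2,530

Aug 12, 61 sold [LIFO — newest first]: 61 @ $23 = $1,403
Aug 16, 578 sold [LIFO — newest first]: 213 @ $26 + 23 @ $23 + 268 @ $24 + 74 @ $22 = $14,127
Total COGS = $1,403 + $14,127 = $15,530
Ending inventory: 115 @ $22 = $2,530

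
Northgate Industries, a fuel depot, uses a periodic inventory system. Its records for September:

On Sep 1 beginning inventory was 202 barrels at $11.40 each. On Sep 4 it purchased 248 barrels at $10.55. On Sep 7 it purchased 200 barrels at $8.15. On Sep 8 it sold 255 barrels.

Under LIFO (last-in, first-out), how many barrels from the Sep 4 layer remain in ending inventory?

Sep 8, 255 sold [LIFO — newest first]: 200 @ $8.15 + 55 @ $10.55 = $2,210.25
Ending inventory: 202 @ $11.40 + 193 @ $10.55 = $4,338.95
Check: goods available $6,549.20 = COGS $2,210.25 + ending $4,338.95

193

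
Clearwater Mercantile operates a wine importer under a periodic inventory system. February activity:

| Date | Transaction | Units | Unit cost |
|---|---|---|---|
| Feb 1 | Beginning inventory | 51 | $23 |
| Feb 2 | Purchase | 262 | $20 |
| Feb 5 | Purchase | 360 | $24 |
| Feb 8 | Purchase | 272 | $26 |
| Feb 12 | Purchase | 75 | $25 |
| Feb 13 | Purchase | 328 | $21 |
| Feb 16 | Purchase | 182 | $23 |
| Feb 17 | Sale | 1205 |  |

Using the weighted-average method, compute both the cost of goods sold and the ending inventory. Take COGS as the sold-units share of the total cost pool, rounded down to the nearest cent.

COGS = $27,623.64; ending inventory = $7,450.36

Feb 17, sell 1205: 1205/1530 × $35,074.00 → $27,623.64
Ending inventory (cost pool remaining) = $7,450.36
Check: goods available $35,074.00 = COGS $27,623.64 + ending $7,450.36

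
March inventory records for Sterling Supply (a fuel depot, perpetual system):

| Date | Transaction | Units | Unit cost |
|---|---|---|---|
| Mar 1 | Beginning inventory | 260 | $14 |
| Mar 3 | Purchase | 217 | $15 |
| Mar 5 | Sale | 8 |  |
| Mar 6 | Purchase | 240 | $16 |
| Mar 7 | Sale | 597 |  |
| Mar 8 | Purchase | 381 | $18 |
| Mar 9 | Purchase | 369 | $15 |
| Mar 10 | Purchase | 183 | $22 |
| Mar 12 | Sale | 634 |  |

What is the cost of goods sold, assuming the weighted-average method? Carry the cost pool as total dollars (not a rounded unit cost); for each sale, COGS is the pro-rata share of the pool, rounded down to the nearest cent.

COGS = $20,036.60

After Mar 1: 260 on hand, pool $3,640.00 (≈ $14.0000 each)
After Mar 3: 477 on hand, pool $6,895.00 (≈ $14.4549 each)
Mar 5, sell 8: 8/477 × $6,895.00 → $115.63
After Mar 6: 709 on hand, pool $10,619.37 (≈ $14.9780 each)
Mar 7, sell 597: 597/709 × $10,619.37 → $8,941.83
After Mar 8: 493 on hand, pool $8,535.54 (≈ $17.3135 each)
After Mar 9: 862 on hand, pool $14,070.54 (≈ $16.3231 each)
After Mar 10: 1045 on hand, pool $18,096.54 (≈ $17.3173 each)
Mar 12, sell 634: 634/1045 × $18,096.54 → $10,979.14
Total COGS = $115.63 + $8,941.83 + $10,979.14 = $20,036.60
Ending inventory (cost pool remaining) = $7,117.40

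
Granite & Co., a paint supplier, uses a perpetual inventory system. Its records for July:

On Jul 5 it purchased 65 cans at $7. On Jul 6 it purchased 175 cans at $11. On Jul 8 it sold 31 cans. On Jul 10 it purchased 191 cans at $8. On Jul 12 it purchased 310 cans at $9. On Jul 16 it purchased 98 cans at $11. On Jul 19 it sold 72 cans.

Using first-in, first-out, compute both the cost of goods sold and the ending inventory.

COGS = $873; ending inventory = $6,903

Jul 8, 31 sold [FIFO — oldest first]: 31 @ $7 = $217
Jul 19, 72 sold [FIFO — oldest first]: 34 @ $7 + 38 @ $11 = $656
Total COGS = $217 + $656 = $873
Ending inventory: 137 @ $11 + 191 @ $8 + 310 @ $9 + 98 @ $11 = $6,903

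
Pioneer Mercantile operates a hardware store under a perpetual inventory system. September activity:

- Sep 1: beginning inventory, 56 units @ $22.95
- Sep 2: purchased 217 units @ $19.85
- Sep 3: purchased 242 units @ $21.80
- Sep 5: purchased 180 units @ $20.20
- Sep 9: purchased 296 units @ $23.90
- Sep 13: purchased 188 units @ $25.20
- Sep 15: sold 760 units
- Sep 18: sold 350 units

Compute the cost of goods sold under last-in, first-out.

COGS = $24,773.00

Sep 15, 760 sold [LIFO — newest first]: 188 @ $25.20 + 296 @ $23.90 + 180 @ $20.20 + 96 @ $21.80 = $17,540.80
Sep 18, 350 sold [LIFO — newest first]: 146 @ $21.80 + 204 @ $19.85 = $7,232.20
Total COGS = $17,540.80 + $7,232.20 = $24,773.00
Ending inventory: 56 @ $22.95 + 13 @ $19.85 = $1,543.25
Check: goods available $26,316.25 = COGS $24,773.00 + ending $1,543.25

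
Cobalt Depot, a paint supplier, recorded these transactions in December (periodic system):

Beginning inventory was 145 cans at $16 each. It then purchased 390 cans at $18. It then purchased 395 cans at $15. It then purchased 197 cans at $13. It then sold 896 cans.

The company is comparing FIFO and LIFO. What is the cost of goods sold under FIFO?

FIFO COGS: 145 @ $16 + 390 @ $18 + 361 @ $15 = $14,755
LIFO COGS: 197 @ $13 + 395 @ $15 + 304 @ $18 = $13,958

COGS = $14,755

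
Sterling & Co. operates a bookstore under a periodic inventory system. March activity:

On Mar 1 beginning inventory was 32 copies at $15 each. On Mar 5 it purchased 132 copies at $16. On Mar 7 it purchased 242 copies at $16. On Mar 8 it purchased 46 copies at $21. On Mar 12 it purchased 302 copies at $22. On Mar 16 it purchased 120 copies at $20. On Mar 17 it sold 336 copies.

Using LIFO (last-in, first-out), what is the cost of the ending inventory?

Mar 17, 336 sold [LIFO — newest first]: 120 @ $20 + 216 @ $22 = $7,152
Ending inventory: 32 @ $15 + 132 @ $16 + 242 @ $16 + 46 @ $21 + 86 @ $22 = $9,322
Check: goods available $16,474 = COGS $7,152 + ending $9,322

Ending inventory = $9,322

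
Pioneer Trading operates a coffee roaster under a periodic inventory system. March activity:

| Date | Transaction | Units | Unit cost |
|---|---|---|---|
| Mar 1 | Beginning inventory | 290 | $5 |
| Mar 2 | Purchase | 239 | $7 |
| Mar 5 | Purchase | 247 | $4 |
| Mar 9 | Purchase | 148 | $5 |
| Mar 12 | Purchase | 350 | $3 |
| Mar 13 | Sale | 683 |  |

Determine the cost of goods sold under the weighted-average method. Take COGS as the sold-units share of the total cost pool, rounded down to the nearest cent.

COGS = $3,163.56

Mar 13, sell 683: 683/1274 × $5,901.00 → $3,163.56
Ending inventory (cost pool remaining) = $2,737.44
Check: goods available $5,901.00 = COGS $3,163.56 + ending $2,737.44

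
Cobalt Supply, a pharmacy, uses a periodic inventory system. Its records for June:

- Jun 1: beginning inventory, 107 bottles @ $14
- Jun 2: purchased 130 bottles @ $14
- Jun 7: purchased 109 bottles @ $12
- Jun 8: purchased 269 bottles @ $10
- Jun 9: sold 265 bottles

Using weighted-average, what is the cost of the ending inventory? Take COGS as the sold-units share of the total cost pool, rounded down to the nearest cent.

Jun 9, sell 265: 265/615 × $7,316.00 → $3,152.42
Ending inventory (cost pool remaining) = $4,163.58

Ending inventory = $4,163.58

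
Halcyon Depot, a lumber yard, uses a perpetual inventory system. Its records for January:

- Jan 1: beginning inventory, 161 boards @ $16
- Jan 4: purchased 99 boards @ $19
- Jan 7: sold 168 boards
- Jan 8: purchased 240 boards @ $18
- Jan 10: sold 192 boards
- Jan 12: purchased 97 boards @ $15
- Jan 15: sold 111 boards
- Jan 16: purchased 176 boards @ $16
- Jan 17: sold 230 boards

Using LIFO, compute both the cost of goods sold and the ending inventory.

COGS = $11,896; ending inventory = $1,152

Jan 7, 168 sold [LIFO — newest first]: 99 @ $19 + 69 @ $16 = $2,985
Jan 10, 192 sold [LIFO — newest first]: 192 @ $18 = $3,456
Jan 15, 111 sold [LIFO — newest first]: 97 @ $15 + 14 @ $18 = $1,707
Jan 17, 230 sold [LIFO — newest first]: 176 @ $16 + 34 @ $18 + 20 @ $16 = $3,748
Total COGS = $2,985 + $3,456 + $1,707 + $3,748 = $11,896
Ending inventory: 72 @ $16 = $1,152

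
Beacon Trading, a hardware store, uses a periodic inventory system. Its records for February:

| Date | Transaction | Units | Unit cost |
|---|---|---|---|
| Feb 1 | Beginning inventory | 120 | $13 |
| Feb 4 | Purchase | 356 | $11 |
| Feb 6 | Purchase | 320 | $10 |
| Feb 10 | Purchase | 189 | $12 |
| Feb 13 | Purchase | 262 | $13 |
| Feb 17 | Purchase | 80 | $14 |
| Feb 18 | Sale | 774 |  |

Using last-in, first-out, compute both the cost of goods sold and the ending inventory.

Feb 18, 774 sold [LIFO — newest first]: 80 @ $14 + 262 @ $13 + 189 @ $12 + 243 @ $10 = $9,224
Ending inventory: 120 @ $13 + 356 @ $11 + 77 @ $10 = $6,246

COGS = $9,224; ending inventory = $6,246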